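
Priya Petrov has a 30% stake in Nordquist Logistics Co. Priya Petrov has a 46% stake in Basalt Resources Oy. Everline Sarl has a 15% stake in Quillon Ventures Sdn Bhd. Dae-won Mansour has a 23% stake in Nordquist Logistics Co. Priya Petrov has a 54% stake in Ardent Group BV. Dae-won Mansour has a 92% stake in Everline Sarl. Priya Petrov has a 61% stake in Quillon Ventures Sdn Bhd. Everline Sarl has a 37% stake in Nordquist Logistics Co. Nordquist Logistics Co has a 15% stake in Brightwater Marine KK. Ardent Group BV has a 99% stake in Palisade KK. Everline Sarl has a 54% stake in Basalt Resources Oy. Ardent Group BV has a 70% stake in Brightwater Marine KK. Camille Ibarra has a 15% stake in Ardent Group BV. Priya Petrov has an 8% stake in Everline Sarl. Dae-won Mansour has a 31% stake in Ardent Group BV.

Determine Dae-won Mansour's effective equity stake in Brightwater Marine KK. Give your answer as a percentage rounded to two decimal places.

30.26%

Dae-won reaches Brightwater along 3 paths.
Via Nordquist: 23% × 15% = 3.45%.
Via Everline → Nordquist: 92% × 37% × 15% = 5.106%.
Via Ardent: 31% × 70% = 21.7%.
Total: 3.45% + 5.106% + 21.7% = 30.256%.
Rounded: 30.26%.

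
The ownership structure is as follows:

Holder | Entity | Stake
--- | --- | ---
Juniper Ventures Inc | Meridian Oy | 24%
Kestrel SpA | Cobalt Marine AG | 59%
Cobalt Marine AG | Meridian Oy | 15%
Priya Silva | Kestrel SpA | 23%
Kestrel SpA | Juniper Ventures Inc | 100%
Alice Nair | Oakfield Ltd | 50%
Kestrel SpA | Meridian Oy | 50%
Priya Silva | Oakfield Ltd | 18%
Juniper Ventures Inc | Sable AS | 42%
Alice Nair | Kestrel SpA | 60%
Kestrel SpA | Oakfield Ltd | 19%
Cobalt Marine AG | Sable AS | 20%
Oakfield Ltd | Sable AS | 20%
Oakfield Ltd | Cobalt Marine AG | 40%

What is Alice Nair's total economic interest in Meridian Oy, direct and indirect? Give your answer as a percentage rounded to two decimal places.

53.39%

Alice reaches Meridian along 5 paths.
Via Kestrel: 60% × 50% = 30%.
Via Kestrel → Juniper: 60% × 100% × 24% = 14.4%.
Via Kestrel → Cobalt: 60% × 59% × 15% = 5.31%.
Via Kestrel → Oakfield → Cobalt: 60% × 19% × 40% × 15% = 0.684%.
Via Oakfield → Cobalt: 50% × 40% × 15% = 3%.
Total: 30% + 14.4% + 5.31% + 0.684% + 3% = 53.394%.
Rounded: 53.39%.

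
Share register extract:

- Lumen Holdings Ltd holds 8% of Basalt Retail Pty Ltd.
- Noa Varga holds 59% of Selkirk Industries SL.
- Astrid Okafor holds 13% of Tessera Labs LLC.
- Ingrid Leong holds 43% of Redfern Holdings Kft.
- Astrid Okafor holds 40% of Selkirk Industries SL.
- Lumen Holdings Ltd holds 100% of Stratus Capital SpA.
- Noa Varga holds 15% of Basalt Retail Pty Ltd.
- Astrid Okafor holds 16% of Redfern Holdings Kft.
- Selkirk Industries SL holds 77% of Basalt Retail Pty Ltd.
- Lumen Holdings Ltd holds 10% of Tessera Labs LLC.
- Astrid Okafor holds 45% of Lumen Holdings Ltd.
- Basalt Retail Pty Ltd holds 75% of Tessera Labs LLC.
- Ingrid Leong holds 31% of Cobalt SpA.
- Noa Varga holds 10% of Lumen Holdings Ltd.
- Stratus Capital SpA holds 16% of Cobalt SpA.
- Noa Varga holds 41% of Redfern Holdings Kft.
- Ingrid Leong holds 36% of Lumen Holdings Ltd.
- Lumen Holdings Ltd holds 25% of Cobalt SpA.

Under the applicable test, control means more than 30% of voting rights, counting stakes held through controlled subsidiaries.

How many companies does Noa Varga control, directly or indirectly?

4

Noa holds 59% of Selkirk, so Noa controls Selkirk.
Selkirk and Noa together hold 77% + 15% = 92% of Basalt, so Noa controls Basalt.
Noa holds 41% of Redfern, so Noa controls Redfern.
Basalt holds 75% of Tessera, so Noa controls Tessera.
No other company's threshold is met.
Noa controls 4 companies.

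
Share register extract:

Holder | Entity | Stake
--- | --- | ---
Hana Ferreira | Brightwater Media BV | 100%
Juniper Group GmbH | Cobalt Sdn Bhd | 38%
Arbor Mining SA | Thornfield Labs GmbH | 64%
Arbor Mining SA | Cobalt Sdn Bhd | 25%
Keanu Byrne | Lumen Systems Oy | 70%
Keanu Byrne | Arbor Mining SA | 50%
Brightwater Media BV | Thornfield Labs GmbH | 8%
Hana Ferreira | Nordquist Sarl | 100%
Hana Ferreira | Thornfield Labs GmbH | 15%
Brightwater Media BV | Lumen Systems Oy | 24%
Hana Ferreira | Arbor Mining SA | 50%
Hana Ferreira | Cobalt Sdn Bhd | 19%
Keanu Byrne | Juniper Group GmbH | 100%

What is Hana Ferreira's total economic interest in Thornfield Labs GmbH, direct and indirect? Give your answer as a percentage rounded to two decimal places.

55.00%

Hana reaches Thornfield along 3 paths.
Via Brightwater: 100% × 8% = 8%.
Via Arbor: 50% × 64% = 32%.
Direct stake: 15% = 15%.
Total: 8% + 32% + 15% = 55%.
Rounded: 55.00%.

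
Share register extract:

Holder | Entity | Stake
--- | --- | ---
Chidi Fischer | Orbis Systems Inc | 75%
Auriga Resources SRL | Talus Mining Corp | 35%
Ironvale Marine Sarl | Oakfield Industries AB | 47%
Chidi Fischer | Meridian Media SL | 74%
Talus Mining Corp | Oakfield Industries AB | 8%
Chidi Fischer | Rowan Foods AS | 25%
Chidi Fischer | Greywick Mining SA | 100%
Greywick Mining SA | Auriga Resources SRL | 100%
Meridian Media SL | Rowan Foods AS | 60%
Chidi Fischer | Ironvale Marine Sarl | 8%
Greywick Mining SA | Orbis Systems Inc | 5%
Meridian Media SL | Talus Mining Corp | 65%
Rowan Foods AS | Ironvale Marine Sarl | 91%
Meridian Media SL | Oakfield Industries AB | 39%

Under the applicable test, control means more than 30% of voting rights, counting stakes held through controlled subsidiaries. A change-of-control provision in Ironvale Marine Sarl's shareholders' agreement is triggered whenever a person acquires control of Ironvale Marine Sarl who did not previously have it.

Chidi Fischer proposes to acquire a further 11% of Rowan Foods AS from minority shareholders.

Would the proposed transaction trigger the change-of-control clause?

The purchase changes only Chidi's holdings, so Chidi is the only person who could newly come to control Ironvale.
Chidi holds 74% of Meridian, so Chidi controls Meridian.
Chidi and Meridian together hold 25% + 60% = 85% of Rowan, so Chidi controls Rowan.
Rowan and Chidi together hold 91% + 8% = 99% of Ironvale, so Chidi controls Ironvale.
So Chidi already controls Ironvale before the transaction.
After the purchase, Chidi's direct stake in Rowan rises to 25% + 11% = 36%.
Chidi controlled Ironvale already, so this is not a new person acquiring control; every other person's position is unchanged or reduced.
No new person acquires control, so the clause is not triggered.

No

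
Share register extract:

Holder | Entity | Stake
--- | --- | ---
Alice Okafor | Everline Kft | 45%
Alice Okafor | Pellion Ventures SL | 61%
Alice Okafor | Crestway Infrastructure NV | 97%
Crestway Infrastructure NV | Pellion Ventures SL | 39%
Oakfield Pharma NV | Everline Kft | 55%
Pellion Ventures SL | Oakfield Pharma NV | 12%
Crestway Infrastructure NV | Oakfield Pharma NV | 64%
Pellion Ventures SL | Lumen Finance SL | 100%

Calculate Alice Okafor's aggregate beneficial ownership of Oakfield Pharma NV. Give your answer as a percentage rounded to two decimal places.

Alice reaches Oakfield along 3 paths.
Via Crestway → Pellion: 97% × 39% × 12% = 4.5396%.
Via Pellion: 61% × 12% = 7.32%.
Via Crestway: 97% × 64% = 62.08%.
Total: 4.5396% + 7.32% + 62.08% = 73.9396%.
Rounded: 73.94%.

73.94%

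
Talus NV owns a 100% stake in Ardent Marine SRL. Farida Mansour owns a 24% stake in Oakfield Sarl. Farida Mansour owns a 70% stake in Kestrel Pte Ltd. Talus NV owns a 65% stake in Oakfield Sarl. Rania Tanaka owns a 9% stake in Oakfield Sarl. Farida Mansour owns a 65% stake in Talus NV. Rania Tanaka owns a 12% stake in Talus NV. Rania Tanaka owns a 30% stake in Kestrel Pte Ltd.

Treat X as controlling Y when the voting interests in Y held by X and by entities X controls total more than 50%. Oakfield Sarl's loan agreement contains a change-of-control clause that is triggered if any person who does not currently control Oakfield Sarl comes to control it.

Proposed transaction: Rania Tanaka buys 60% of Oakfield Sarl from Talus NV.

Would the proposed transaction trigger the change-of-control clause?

Yes

The purchase adds only to Rania's holdings (Talus's stake shrinks), so Rania is the only person who could newly come to control Oakfield.
Rania's largest direct stake is 30% in Kestrel, which does not meet the threshold, so Rania controls no company.
In Oakfield, Rania's side holds only 9%, not > 50%.
So before the transaction, Rania does not control Oakfield.
After the purchase, Rania's direct stake in Oakfield rises to 9% + 60% = 69%, and Talus's stake falls to 5%.
Rania holds 69% of Oakfield, so Rania controls Oakfield.
Rania did not control Oakfield before and does after, so the clause is triggered.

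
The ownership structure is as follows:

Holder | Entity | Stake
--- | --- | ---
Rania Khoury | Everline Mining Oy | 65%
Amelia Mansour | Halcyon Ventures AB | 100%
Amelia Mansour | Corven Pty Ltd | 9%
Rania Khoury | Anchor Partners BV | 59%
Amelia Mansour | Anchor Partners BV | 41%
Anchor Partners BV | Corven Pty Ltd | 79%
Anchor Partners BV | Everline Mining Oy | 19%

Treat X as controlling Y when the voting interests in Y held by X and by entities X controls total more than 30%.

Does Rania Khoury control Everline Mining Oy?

Rania holds 59% of Anchor, so Rania controls Anchor.
Anchor and Rania together hold 19% + 65% = 84% of Everline, so Rania controls Everline.

Yes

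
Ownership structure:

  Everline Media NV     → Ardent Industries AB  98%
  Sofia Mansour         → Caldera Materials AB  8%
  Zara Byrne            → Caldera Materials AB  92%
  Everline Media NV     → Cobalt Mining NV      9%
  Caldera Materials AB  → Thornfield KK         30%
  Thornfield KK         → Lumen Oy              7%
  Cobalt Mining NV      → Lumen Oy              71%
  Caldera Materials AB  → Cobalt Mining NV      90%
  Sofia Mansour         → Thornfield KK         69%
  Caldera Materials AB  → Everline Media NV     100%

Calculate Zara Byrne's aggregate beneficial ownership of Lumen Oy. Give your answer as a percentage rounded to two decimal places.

66.60%

Zara reaches Lumen along 3 paths.
Via Caldera → Everline → Cobalt: 92% × 100% × 9% × 71% = 5.8788%.
Via Caldera → Cobalt: 92% × 90% × 71% = 58.788%.
Via Caldera → Thornfield: 92% × 30% × 7% = 1.932%.
Total: 5.8788% + 58.788% + 1.932% = 66.5988%.
Rounded: 66.60%.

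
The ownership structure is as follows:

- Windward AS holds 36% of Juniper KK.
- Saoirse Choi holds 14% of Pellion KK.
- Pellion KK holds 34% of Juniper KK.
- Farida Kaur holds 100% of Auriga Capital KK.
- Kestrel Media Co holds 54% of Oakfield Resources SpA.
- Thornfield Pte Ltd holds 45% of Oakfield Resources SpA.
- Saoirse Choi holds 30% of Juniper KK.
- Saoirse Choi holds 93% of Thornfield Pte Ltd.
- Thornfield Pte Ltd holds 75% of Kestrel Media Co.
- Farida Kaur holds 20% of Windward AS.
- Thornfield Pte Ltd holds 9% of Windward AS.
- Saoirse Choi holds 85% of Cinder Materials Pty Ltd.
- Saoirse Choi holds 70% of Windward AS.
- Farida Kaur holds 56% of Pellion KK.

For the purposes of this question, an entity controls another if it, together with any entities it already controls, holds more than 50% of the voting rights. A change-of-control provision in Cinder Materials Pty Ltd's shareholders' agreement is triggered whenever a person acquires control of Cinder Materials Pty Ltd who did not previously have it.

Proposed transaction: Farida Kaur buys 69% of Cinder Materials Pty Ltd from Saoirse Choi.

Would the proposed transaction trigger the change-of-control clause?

The purchase adds only to Farida's holdings (Saoirse's stake shrinks), so Farida is the only person who could newly come to control Cinder.
Farida holds 56% of Pellion, so Farida controls Pellion.
Farida holds 100% of Auriga, so Farida controls Auriga.
Neither Farida nor any entity Farida controls holds any voting interest in Cinder.
So before the transaction, Farida does not control Cinder.
After the purchase, Farida holds 69% of Cinder directly, and Saoirse's stake falls to 16%.
Farida holds 69% of Cinder, so Farida controls Cinder.
Farida did not control Cinder before and does after, so the clause is triggered.

Yes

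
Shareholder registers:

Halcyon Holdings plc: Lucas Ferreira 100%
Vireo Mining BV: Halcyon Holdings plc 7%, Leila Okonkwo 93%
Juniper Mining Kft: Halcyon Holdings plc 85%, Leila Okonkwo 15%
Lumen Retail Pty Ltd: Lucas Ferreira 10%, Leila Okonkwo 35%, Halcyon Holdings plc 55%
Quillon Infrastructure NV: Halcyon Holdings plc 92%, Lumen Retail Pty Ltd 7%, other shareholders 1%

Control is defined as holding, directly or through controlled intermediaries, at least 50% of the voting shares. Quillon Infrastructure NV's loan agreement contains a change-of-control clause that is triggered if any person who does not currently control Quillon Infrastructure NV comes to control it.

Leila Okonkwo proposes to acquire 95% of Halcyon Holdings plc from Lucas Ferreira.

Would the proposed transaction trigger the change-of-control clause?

Yes

The purchase adds only to Leila's holdings (Lucas's stake shrinks), so Leila is the only person who could newly come to control Quillon.
Leila holds 93% of Vireo, so Leila controls Vireo.
Neither Leila nor any entity Leila controls holds any voting interest in Quillon.
So before the transaction, Leila does not control Quillon.
After the purchase, Leila holds 95% of Halcyon directly, and Lucas's stake falls to 5%.
Leila holds 95% of Halcyon, so Leila controls Halcyon.
Leila and Halcyon together hold 35% + 55% = 90% of Lumen, so Leila controls Lumen.
Halcyon and Lumen together hold 92% + 7% = 99% of Quillon, so Leila controls Quillon.
Leila did not control Quillon before and does after, so the clause is triggered.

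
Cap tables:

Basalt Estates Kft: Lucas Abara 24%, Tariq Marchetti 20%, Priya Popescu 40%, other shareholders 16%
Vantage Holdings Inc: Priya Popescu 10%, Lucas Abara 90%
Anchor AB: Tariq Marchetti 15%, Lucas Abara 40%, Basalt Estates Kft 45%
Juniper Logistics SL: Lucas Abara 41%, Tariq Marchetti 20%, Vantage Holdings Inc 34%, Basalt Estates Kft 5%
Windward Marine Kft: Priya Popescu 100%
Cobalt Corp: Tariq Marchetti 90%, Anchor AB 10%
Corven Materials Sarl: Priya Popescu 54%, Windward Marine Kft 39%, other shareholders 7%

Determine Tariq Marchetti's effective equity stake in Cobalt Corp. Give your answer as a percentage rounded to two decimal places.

Tariq reaches Cobalt along 3 paths.
Direct stake: 90% = 90%.
Via Anchor: 15% × 10% = 1.5%.
Via Basalt → Anchor: 20% × 45% × 10% = 0.9%.
Total: 90% + 1.5% + 0.9% = 92.4%.
Rounded: 92.40%.

92.40%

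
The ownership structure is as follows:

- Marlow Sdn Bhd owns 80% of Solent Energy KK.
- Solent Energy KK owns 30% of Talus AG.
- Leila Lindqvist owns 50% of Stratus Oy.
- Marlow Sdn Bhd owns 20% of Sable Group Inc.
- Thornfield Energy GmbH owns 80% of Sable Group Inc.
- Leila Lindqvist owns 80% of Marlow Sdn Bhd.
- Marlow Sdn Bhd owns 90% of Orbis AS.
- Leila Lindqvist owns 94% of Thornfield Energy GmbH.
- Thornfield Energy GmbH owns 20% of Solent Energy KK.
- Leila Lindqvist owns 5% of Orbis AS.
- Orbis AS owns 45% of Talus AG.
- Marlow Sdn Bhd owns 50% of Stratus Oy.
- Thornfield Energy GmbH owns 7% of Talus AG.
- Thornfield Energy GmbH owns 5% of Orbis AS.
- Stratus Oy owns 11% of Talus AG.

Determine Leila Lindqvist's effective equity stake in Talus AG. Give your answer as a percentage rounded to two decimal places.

78.09%

Leila reaches Talus along 8 paths.
Via Marlow → Orbis: 80% × 90% × 45% = 32.4%.
Via Thornfield → Orbis: 94% × 5% × 45% = 2.115%.
Via Orbis: 5% × 45% = 2.25%.
Via Thornfield: 94% × 7% = 6.58%.
Via Marlow → Solent: 80% × 80% × 30% = 19.2%.
Via Thornfield → Solent: 94% × 20% × 30% = 5.64%.
Via Marlow → Stratus: 80% × 50% × 11% = 4.4%.
Via Stratus: 50% × 11% = 5.5%.
Total: 32.4% + 2.115% + 2.25% + 6.58% + 19.2% + 5.64% + 4.4% + 5.5% = 78.085%.
Rounded: 78.09%.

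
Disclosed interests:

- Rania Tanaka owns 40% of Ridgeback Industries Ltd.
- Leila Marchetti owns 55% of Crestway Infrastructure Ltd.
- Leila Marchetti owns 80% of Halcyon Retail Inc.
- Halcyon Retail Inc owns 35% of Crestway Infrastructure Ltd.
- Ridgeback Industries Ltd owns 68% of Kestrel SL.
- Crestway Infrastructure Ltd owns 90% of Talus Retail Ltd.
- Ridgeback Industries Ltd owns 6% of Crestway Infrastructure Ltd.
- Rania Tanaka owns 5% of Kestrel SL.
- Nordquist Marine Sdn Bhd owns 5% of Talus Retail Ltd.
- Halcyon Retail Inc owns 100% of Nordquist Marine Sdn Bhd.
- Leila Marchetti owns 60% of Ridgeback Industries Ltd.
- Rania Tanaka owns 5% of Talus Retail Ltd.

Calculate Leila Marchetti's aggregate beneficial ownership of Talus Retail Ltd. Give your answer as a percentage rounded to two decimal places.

81.94%

Leila reaches Talus along 4 paths.
Via Halcyon → Nordquist: 80% × 100% × 5% = 4%.
Via Crestway: 55% × 90% = 49.5%.
Via Halcyon → Crestway: 80% × 35% × 90% = 25.2%.
Via Ridgeback → Crestway: 60% × 6% × 90% = 3.24%.
Total: 4% + 49.5% + 25.2% + 3.24% = 81.94%.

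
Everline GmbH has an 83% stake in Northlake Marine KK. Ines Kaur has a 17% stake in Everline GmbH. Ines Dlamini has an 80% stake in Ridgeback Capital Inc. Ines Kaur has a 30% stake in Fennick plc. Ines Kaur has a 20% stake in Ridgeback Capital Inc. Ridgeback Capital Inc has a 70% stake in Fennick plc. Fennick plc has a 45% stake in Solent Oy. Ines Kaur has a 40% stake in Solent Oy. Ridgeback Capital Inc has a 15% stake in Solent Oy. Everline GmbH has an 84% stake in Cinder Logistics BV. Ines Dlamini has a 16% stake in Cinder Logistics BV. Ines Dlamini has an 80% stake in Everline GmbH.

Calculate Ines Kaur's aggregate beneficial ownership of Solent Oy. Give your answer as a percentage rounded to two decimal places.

Ines Kaur reaches Solent along 4 paths.
Via Fennick: 30% × 45% = 13.5%.
Via Ridgeback → Fennick: 20% × 70% × 45% = 6.3%.
Via Ridgeback: 20% × 15% = 3%.
Direct stake: 40% = 40%.
Total: 13.5% + 6.3% + 3% + 40% = 62.8%.
Rounded: 62.80%.

62.80%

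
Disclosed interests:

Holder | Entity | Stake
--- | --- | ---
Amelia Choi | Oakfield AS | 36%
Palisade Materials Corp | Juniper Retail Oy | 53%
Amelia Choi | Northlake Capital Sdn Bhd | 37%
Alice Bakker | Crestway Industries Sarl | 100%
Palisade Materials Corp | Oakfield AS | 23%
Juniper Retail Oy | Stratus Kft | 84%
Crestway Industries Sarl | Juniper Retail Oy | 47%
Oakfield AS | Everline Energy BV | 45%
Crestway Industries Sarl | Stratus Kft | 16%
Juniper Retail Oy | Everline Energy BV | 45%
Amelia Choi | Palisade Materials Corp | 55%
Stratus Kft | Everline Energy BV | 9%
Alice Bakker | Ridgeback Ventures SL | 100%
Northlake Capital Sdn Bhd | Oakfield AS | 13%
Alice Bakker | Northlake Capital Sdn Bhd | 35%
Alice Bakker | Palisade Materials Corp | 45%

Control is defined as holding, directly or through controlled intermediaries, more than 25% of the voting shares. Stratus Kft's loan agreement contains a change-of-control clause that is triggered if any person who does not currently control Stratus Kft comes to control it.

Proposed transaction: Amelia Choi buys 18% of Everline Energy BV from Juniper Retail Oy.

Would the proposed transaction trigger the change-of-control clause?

No

The purchase adds only to Amelia's holdings (Juniper's stake shrinks), so Amelia is the only person who could newly come to control Stratus.
Amelia holds 55% of Palisade, so Amelia controls Palisade.
Palisade holds 53% of Juniper, so Amelia controls Juniper.
Juniper holds 84% of Stratus, so Amelia controls Stratus.
So Amelia already controls Stratus before the transaction.
After the purchase, Amelia holds 18% of Everline directly, and Juniper's stake falls to 27%.
Amelia controlled Stratus already, so this is not a new person acquiring control; every other person's position is unchanged or reduced.
No new person acquires control, so the clause is not triggered.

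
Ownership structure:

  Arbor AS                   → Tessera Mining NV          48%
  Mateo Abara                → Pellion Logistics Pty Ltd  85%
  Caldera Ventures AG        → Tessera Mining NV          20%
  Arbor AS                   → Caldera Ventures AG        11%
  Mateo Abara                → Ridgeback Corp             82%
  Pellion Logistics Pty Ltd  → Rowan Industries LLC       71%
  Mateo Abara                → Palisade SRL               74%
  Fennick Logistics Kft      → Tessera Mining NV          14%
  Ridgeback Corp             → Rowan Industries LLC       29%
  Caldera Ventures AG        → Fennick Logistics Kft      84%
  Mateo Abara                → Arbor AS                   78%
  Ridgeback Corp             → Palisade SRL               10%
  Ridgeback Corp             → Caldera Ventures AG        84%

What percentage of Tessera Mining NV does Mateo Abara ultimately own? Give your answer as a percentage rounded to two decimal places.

Mateo reaches Tessera along 5 paths.
Via Ridgeback → Caldera: 82% × 84% × 20% = 13.776%.
Via Arbor → Caldera: 78% × 11% × 20% = 1.716%.
Via Ridgeback → Caldera → Fennick: 82% × 84% × 84% × 14% = 8.100288%.
Via Arbor → Caldera → Fennick: 78% × 11% × 84% × 14% = 1.009008%.
Via Arbor: 78% × 48% = 37.44%.
Total: 13.776% + 1.716% + 8.100288% + 1.009008% + 37.44% = 62.041296%.
Rounded: 62.04%.

62.04%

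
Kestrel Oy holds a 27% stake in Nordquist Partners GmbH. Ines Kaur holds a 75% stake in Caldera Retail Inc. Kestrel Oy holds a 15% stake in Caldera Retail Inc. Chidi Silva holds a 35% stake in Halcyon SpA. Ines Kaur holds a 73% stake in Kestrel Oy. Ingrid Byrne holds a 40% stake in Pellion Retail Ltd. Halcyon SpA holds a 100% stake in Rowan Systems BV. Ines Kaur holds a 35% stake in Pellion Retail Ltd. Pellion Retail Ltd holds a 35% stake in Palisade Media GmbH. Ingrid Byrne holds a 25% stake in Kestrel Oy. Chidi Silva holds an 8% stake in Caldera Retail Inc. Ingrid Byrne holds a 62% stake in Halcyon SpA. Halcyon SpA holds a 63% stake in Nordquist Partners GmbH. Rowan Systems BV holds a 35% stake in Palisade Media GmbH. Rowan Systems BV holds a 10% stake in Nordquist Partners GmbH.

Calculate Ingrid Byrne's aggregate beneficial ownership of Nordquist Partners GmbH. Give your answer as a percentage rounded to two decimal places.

52.01%

Ingrid reaches Nordquist along 3 paths.
Via Halcyon → Rowan: 62% × 100% × 10% = 6.2%.
Via Halcyon: 62% × 63% = 39.06%.
Via Kestrel: 25% × 27% = 6.75%.
Total: 6.2% + 39.06% + 6.75% = 52.01%.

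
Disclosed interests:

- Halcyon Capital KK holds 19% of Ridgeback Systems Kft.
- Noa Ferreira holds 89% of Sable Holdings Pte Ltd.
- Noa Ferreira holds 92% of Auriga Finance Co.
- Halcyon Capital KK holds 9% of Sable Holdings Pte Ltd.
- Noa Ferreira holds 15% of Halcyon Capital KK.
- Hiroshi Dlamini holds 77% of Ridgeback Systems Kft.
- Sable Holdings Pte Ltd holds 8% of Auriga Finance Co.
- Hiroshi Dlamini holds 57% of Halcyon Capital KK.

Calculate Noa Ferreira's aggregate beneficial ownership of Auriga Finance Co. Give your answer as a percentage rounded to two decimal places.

99.23%

Noa reaches Auriga along 3 paths.
Direct stake: 92% = 92%.
Via Sable: 89% × 8% = 7.12%.
Via Halcyon → Sable: 15% × 9% × 8% = 0.108%.
Total: 92% + 7.12% + 0.108% = 99.228%.
Rounded: 99.23%.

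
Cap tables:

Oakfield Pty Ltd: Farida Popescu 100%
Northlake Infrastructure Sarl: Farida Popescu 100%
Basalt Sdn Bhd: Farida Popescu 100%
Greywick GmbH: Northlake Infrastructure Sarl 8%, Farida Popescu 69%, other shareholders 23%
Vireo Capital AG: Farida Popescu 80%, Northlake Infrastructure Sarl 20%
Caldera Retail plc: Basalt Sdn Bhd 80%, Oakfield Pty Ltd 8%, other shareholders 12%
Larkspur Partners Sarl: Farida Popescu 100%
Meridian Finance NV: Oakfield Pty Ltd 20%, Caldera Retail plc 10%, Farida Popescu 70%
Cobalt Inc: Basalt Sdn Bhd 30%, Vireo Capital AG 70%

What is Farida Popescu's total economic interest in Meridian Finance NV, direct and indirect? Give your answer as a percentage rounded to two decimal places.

98.80%

Farida reaches Meridian along 4 paths.
Via Oakfield: 100% × 20% = 20%.
Via Basalt → Caldera: 100% × 80% × 10% = 8%.
Via Oakfield → Caldera: 100% × 8% × 10% = 0.8%.
Direct stake: 70% = 70%.
Total: 20% + 8% + 0.8% + 70% = 98.8%.
Rounded: 98.80%.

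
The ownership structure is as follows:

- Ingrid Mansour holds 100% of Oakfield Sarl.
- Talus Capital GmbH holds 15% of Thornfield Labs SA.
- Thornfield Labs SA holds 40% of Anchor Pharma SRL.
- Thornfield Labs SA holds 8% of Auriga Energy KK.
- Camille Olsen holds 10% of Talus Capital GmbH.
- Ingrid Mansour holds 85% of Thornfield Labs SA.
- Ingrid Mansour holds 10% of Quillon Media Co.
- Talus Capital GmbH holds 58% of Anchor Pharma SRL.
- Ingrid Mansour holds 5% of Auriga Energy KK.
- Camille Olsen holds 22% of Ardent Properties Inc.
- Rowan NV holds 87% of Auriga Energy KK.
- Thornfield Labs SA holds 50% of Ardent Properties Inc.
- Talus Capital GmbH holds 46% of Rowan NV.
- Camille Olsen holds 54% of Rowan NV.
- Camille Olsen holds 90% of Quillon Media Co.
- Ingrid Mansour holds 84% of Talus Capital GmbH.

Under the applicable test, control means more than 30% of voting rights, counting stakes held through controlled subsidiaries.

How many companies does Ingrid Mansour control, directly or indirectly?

Ingrid holds 84% of Talus, so Ingrid controls Talus.
Ingrid and Talus together hold 85% + 15% = 100% of Thornfield, so Ingrid controls Thornfield.
Talus holds 46% of Rowan, so Ingrid controls Rowan.
Ingrid holds 100% of Oakfield, so Ingrid controls Oakfield.
Ingrid and Thornfield and Rowan together hold 5% + 8% + 87% = 100% of Auriga, so Ingrid controls Auriga.
Talus and Thornfield together hold 58% + 40% = 98% of Anchor, so Ingrid controls Anchor.
Thornfield holds 50% of Ardent, so Ingrid controls Ardent.
No other company's threshold is met.
Ingrid controls 7 companies.

7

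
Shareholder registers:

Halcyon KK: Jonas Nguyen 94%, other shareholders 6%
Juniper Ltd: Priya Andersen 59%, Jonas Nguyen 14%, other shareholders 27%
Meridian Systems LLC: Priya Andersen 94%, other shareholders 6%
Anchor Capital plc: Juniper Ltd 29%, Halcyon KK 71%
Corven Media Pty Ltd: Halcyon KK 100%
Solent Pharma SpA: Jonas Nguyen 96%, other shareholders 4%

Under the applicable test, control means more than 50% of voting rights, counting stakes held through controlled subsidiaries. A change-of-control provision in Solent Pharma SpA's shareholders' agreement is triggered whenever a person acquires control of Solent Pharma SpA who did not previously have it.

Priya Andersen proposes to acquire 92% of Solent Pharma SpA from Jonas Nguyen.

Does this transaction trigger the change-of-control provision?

Yes

The purchase adds only to Priya's holdings (Jonas's stake shrinks), so Priya is the only person who could newly come to control Solent.
Priya holds 59% of Juniper, so Priya controls Juniper.
Priya holds 94% of Meridian, so Priya controls Meridian.
Neither Priya nor any entity Priya controls holds any voting interest in Solent.
So before the transaction, Priya does not control Solent.
After the purchase, Priya holds 92% of Solent directly, and Jonas's stake falls to 4%.
Priya holds 92% of Solent, so Priya controls Solent.
Priya did not control Solent before and does after, so the clause is triggered.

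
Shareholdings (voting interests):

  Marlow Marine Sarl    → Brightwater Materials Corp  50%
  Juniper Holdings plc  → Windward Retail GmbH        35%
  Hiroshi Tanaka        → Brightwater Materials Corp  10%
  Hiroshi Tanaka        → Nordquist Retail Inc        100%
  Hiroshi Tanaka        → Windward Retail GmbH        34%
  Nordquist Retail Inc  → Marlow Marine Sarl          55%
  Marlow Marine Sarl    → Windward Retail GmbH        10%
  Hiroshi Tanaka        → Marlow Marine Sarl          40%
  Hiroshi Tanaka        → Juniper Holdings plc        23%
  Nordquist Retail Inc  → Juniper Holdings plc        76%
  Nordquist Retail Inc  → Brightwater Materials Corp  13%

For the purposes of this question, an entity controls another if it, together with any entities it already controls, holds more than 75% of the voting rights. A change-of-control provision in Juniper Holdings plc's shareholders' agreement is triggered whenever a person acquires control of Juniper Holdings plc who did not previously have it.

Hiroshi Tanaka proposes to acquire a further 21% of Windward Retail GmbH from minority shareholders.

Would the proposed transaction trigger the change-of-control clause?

The purchase changes only Hiroshi's holdings, so Hiroshi is the only person who could newly come to control Juniper.
Hiroshi holds 100% of Nordquist, so Hiroshi controls Nordquist.
Nordquist and Hiroshi together hold 76% + 23% = 99% of Juniper, so Hiroshi controls Juniper.
So Hiroshi already controls Juniper before the transaction.
After the purchase, Hiroshi's direct stake in Windward rises to 34% + 21% = 55%.
Hiroshi controlled Juniper already, so this is not a new person acquiring control; every other person's position is unchanged or reduced.
No new person acquires control, so the clause is not triggered.

No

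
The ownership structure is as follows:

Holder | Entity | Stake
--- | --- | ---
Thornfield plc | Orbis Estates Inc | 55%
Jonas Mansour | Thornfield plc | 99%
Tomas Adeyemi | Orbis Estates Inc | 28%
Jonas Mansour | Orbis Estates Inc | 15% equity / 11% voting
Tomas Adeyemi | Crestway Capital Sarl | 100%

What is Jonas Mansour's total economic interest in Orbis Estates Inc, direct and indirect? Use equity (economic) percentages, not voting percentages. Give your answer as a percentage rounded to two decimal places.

69.45%

Jonas reaches Orbis along 2 paths.
Via Thornfield: 99% × 55% = 54.45%.
Direct stake: 15% = 15%.
Total: 54.45% + 15% = 69.45%.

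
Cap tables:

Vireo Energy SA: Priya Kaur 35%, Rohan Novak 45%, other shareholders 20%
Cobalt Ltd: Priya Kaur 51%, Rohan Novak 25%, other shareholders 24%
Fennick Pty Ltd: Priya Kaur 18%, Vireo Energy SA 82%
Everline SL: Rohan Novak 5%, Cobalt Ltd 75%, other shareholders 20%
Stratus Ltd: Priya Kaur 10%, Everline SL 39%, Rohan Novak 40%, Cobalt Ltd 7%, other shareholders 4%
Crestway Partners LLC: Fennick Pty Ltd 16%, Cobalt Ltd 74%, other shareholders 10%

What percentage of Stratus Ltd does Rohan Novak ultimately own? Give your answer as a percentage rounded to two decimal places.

51.01%

Rohan reaches Stratus along 4 paths.
Via Everline: 5% × 39% = 1.95%.
Via Cobalt → Everline: 25% × 75% × 39% = 7.3125%.
Direct stake: 40% = 40%.
Via Cobalt: 25% × 7% = 1.75%.
Total: 1.95% + 7.3125% + 40% + 1.75% = 51.0125%.
Rounded: 51.01%.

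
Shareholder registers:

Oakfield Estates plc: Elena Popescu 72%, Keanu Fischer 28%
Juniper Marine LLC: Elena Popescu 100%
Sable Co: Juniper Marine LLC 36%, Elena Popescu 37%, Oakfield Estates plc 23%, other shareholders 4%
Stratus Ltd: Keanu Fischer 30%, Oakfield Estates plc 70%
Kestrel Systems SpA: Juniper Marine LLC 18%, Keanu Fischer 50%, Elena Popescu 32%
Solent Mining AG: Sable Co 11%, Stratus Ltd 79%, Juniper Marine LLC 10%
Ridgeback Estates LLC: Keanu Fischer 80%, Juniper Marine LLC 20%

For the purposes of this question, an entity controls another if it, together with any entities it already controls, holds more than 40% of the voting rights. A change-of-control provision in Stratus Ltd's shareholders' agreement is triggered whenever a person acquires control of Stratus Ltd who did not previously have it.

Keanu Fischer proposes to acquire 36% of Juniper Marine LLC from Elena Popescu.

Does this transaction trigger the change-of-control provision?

No

The purchase adds only to Keanu's holdings (Elena's stake shrinks), so Keanu is the only person who could newly come to control Stratus.
Keanu holds 50% of Kestrel, so Keanu controls Kestrel.
Keanu holds 80% of Ridgeback, so Keanu controls Ridgeback.
In Stratus, Keanu's side holds only 30%, not > 40%.
So before the transaction, Keanu does not control Stratus.
After the purchase, Keanu holds 36% of Juniper directly, and Elena's stake falls to 64%.
Keanu's side now holds 36% of Juniper, not > 40%, so Keanu still does not control Juniper.
After the transaction, Keanu's side holds 30% of Stratus, not > 40%, so Keanu still does not control Stratus.
No new person acquires control, so the clause is not triggered.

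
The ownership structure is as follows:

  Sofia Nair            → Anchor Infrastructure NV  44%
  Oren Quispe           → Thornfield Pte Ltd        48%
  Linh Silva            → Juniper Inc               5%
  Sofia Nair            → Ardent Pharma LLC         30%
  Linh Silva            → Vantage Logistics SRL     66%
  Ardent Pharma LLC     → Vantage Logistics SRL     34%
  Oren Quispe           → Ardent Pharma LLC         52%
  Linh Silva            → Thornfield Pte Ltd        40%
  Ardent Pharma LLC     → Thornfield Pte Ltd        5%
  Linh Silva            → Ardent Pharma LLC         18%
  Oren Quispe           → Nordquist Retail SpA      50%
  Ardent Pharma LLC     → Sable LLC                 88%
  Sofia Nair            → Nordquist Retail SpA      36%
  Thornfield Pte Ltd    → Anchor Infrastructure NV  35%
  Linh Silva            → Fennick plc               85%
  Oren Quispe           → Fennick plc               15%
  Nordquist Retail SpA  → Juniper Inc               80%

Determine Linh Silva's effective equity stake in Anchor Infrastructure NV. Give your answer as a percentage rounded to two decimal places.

Linh reaches Anchor along 2 paths.
Via Thornfield: 40% × 35% = 14%.
Via Ardent → Thornfield: 18% × 5% × 35% = 0.315%.
Total: 14% + 0.315% = 14.315%.
Rounded: 14.32%.

14.32%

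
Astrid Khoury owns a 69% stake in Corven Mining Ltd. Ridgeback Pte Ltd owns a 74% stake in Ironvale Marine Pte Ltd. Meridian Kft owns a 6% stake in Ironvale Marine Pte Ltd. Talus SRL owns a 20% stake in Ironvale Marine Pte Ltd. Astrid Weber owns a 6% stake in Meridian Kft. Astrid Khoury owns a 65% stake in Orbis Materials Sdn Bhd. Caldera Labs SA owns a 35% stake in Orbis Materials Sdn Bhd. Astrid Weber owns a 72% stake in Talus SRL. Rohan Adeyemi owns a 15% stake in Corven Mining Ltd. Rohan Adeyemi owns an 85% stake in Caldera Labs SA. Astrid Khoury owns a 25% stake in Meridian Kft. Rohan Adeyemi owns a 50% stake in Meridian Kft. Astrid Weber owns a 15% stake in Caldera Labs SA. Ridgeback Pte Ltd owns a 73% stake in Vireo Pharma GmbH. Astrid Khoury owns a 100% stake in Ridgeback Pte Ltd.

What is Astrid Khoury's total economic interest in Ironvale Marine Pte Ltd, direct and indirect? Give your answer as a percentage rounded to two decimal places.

75.50%

Astrid Khoury reaches Ironvale along 2 paths.
Via Ridgeback: 100% × 74% = 74%.
Via Meridian: 25% × 6% = 1.5%.
Total: 74% + 1.5% = 75.5%.
Rounded: 75.50%.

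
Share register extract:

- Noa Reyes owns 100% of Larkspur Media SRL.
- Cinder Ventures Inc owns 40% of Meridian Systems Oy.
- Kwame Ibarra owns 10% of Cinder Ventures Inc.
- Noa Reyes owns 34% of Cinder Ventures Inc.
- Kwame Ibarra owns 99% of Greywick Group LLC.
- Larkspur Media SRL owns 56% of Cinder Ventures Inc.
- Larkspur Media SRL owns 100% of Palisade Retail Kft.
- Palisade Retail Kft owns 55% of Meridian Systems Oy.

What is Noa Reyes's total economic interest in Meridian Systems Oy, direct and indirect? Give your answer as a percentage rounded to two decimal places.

91.00%

Noa reaches Meridian along 3 paths.
Via Larkspur → Palisade: 100% × 100% × 55% = 55%.
Via Larkspur → Cinder: 100% × 56% × 40% = 22.4%.
Via Cinder: 34% × 40% = 13.6%.
Total: 55% + 22.4% + 13.6% = 91%.
Rounded: 91.00%.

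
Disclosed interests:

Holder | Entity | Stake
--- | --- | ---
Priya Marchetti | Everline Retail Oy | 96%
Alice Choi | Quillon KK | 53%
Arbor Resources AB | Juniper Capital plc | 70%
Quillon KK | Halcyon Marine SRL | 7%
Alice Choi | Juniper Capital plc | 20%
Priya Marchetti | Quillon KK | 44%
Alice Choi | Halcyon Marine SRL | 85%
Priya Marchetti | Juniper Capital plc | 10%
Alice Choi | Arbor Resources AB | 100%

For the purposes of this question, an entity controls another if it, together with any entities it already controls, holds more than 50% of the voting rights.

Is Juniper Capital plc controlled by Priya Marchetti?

No

Priya holds 96% of Everline, so Priya controls Everline.
In Juniper, Priya's side holds only 10%, not > 50%.
So Priya does not control Juniper.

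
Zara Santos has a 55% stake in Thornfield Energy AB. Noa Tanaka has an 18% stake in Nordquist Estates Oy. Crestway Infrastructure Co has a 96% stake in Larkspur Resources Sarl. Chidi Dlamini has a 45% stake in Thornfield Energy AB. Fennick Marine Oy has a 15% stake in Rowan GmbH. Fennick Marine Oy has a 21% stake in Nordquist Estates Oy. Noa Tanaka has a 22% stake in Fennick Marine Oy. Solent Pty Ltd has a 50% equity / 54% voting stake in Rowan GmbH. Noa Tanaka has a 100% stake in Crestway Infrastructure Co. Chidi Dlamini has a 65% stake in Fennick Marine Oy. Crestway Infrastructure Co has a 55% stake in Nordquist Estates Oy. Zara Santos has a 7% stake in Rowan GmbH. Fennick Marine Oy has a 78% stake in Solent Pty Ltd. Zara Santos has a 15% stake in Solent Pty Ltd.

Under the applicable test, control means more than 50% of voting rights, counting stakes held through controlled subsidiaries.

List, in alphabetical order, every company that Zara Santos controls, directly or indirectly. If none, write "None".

Thornfield Energy AB

Zara holds 55% of Thornfield, so Zara controls Thornfield.
No other company's threshold is met.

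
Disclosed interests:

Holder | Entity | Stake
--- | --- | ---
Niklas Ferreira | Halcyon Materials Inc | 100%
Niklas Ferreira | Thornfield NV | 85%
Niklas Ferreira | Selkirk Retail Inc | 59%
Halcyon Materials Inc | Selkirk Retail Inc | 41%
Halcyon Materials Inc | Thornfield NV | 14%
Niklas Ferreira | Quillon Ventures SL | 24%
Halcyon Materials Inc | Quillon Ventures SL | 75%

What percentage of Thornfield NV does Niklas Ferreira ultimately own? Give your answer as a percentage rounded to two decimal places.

Niklas reaches Thornfield along 2 paths.
Direct stake: 85% = 85%.
Via Halcyon: 100% × 14% = 14%.
Total: 85% + 14% = 99%.
Rounded: 99.00%.

99.00%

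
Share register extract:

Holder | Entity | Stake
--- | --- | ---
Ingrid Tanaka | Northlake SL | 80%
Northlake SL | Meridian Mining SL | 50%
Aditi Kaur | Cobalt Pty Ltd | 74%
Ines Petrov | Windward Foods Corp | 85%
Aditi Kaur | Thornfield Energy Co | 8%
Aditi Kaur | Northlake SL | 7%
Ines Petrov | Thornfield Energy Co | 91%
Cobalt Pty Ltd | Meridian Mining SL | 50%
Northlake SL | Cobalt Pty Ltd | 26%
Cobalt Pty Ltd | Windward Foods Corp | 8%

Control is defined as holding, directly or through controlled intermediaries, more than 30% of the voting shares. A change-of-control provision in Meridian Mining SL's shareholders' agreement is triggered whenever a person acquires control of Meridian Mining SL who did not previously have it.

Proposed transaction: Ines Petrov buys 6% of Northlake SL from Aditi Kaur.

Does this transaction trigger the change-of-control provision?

The purchase adds only to Ines's holdings (Aditi's stake shrinks), so Ines is the only person who could newly come to control Meridian.
Ines holds 91% of Thornfield, so Ines controls Thornfield.
Ines holds 85% of Windward, so Ines controls Windward.
Neither Ines nor any entity Ines controls holds any voting interest in Meridian.
So before the transaction, Ines does not control Meridian.
After the purchase, Ines holds 6% of Northlake directly, and Aditi's stake falls to 1%.
Ines's side now holds 6% of Northlake, not > 30%, so Ines still does not control Northlake.
After the transaction, neither Ines nor any entity Ines controls holds a voting interest in Meridian, so Ines still does not control it.
No new person acquires control, so the clause is not triggered.

No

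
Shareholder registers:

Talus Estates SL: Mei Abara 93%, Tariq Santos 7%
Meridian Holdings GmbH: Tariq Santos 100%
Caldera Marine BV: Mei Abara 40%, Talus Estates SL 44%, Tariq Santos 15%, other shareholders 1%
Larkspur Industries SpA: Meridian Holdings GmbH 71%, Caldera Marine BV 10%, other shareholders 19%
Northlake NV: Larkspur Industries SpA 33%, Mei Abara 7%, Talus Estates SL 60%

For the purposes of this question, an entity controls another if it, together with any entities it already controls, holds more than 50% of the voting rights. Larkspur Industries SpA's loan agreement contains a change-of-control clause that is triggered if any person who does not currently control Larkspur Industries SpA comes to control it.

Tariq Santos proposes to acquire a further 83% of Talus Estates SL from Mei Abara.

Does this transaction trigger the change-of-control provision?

No

The purchase adds only to Tariq's holdings (Mei's stake shrinks), so Tariq is the only person who could newly come to control Larkspur.
Tariq holds 100% of Meridian, so Tariq controls Meridian.
Meridian holds 71% of Larkspur, so Tariq controls Larkspur.
So Tariq already controls Larkspur before the transaction.
After the purchase, Tariq's direct stake in Talus rises to 7% + 83% = 90%, and Mei's stake falls to 10%.
Tariq controlled Larkspur already, so this is not a new person acquiring control; every other person's position is unchanged or reduced.
No new person acquires control, so the clause is not triggered.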